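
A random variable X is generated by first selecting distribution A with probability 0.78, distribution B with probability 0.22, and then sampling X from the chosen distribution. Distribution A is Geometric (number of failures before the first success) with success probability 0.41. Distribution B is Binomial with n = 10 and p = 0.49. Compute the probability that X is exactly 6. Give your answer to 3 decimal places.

0.057

Conditional on each component, P(X = 6): A: 0.017294; B: 0.196642.
By total probability, P(X = 6) = 0.78·0.017294 + 0.22·0.196642 = 0.0567506.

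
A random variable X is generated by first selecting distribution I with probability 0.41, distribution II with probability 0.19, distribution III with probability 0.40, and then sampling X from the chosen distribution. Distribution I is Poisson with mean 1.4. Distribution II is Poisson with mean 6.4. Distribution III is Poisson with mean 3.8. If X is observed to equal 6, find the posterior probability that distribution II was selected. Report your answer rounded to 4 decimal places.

Likelihoods P(X=6 | ·): I: 0.00257883; II: 0.158585; III: 0.0935513.
Posterior ∝ prior × likelihood. Numerator for II: 0.19·0.158585 = 0.0301312.
Normalizing constant: 0.41·0.00257883 + 0.19·0.158585 + 0.4·0.0935513 = 0.0686091.
P(II | observation) = 0.0301312 / 0.0686091 = 0.439172.

0.4392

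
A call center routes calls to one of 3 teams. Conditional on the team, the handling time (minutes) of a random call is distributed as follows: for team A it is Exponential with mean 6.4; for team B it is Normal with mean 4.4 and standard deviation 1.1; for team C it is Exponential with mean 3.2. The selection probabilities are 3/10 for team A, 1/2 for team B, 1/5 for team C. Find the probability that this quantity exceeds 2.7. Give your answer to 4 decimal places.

0.7522

Conditional on each team, P(X > 2.7): A: 0.655816; B: 0.938882; C: 0.430095.
By total probability, P(X > 2.7) = 0.3·0.655816 + 0.5·0.938882 + 0.2·0.430095 = 0.752205.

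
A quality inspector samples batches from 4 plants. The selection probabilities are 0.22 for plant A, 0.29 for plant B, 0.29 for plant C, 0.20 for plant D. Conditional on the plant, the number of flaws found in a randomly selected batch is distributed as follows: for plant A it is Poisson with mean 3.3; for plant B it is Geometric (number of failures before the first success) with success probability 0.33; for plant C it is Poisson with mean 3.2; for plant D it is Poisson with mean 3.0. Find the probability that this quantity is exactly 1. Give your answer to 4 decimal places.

Conditional on each plant, P(X = 1): A: 0.121714; B: 0.2211; C: 0.130439; D: 0.149361.
By total probability, P(X = 1) = 0.22·0.121714 + 0.29·0.2211 + 0.29·0.130439 + 0.2·0.149361 = 0.158596.

0.1586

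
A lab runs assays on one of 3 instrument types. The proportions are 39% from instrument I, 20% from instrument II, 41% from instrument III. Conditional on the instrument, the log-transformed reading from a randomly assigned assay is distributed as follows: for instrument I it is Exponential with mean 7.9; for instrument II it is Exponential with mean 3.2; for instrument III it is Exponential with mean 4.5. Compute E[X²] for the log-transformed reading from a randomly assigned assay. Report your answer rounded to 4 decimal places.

69.3808

For each component E[X²] = Var + (mean)², giving I: 124.82; II: 20.48; III: 40.5.
Overall E[X²] = 0.39·124.82 + 0.2·20.48 + 0.41·40.5 = 69.3808.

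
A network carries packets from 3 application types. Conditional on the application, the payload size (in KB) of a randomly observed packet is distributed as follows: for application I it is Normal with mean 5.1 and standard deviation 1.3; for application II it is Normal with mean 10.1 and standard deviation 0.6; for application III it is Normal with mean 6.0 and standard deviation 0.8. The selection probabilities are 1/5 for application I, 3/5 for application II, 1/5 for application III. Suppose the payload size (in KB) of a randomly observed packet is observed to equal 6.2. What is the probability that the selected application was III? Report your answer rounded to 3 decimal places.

Likelihoods f(6.2 | ·): I: 0.214533; II: 4.44926e-10; III: 0.483335.
Posterior ∝ prior × likelihood. Numerator for III: 0.2·0.483335 = 0.096667.
Normalizing constant: 0.2·0.214533 + 0.6·4.44926e-10 + 0.2·0.483335 = 0.139574.
P(III | observation) = 0.096667 / 0.139574 = 0.692588.

0.693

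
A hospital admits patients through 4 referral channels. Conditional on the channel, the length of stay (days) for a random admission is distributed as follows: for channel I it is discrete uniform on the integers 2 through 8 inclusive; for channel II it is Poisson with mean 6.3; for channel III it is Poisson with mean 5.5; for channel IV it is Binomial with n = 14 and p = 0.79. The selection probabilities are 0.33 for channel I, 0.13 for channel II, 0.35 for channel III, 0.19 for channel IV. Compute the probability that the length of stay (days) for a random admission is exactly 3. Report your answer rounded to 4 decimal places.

Conditional on each channel, P(X = 3): I: 0.142857; II: 0.0765271; III: 0.113323; IV: 6.2863e-06.
By total probability, P(X = 3) = 0.33·0.142857 + 0.13·0.0765271 + 0.35·0.113323 + 0.19·6.2863e-06 = 0.0967555.

0.0968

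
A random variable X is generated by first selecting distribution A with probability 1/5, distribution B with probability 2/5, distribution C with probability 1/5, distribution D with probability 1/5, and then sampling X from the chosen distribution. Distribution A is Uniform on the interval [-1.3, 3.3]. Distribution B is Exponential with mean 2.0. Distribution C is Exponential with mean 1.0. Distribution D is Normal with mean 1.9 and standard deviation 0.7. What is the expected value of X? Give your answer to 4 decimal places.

Component means — A: 1; B: 2; C: 1; D: 1.9.
E[X] = 0.2·1 + 0.4·2 + 0.2·1 + 0.2·1.9 = 1.58.

1.5800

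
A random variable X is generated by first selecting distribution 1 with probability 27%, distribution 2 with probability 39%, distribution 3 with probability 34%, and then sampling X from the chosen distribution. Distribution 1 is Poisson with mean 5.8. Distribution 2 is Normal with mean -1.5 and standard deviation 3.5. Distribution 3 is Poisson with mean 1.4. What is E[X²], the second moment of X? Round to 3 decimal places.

For each component E[X²] = Var + (mean)², giving 1: 39.44; 2: 14.5; 3: 3.36.
Overall E[X²] = 0.27·39.44 + 0.39·14.5 + 0.34·3.36 = 17.4462.

17.446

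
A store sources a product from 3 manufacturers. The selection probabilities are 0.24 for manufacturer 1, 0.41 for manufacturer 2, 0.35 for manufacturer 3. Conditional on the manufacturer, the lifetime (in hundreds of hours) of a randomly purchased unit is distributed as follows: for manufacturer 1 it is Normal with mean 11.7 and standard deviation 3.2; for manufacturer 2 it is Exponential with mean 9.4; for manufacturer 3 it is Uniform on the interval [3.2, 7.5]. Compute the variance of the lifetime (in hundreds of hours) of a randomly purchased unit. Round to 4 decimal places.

Per component, 1: μ=11.7, E[X²]=147.13; 2: μ=9.4, E[X²]=176.72; 3: μ=5.35, E[X²]=30.1633.
E[X] = 0.24·11.7 + 0.41·9.4 + 0.35·5.35 = 8.5345.
E[X²] = 0.24·147.13 + 0.41·176.72 + 0.35·30.1633 = 118.324.
Var(X) = E[X²] − (E[X])² = 118.324 − 72.8377 = 45.4859.

45.4859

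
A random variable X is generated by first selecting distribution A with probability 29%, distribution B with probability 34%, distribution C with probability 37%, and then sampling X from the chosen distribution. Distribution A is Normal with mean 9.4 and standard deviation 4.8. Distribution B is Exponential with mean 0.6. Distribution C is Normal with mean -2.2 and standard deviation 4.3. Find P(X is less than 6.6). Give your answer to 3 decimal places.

0.784

Conditional on each component, P(X < 6.6): A: 0.279834; B: 0.999983; C: 0.979647.
By total probability, P(X < 6.6) = 0.29·0.279834 + 0.34·0.999983 + 0.37·0.979647 = 0.783616.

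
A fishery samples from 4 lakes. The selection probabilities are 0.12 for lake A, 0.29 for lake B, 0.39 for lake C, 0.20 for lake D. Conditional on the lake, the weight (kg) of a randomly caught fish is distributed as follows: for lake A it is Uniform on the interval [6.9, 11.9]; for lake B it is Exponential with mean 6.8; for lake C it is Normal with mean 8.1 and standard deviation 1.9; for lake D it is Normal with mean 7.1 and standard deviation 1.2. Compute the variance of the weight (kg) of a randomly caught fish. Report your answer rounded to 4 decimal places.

16.0712

Per component, A: μ=9.4, E[X²]=90.4433; B: μ=6.8, E[X²]=92.48; C: μ=8.1, E[X²]=69.22; D: μ=7.1, E[X²]=51.85.
E[X] = 0.12·9.4 + 0.29·6.8 + 0.39·8.1 + 0.2·7.1 = 7.679.
E[X²] = 0.12·90.4433 + 0.29·92.48 + 0.39·69.22 + 0.2·51.85 = 75.0382.
Var(X) = E[X²] − (E[X])² = 75.0382 − 58.967 = 16.0712.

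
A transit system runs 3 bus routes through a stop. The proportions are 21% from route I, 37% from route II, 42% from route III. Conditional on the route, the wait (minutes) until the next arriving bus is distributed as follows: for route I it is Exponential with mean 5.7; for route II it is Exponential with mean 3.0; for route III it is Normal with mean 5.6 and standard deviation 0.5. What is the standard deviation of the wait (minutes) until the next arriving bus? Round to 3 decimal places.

3.446

Per component, I: μ=5.7, E[X²]=64.98; II: μ=3, E[X²]=18; III: μ=5.6, E[X²]=31.61.
E[X] = 0.21·5.7 + 0.37·3 + 0.42·5.6 = 4.659.
E[X²] = 0.21·64.98 + 0.37·18 + 0.42·31.61 = 33.582.
Var(X) = E[X²] − (E[X])² = 33.582 − 21.7063 = 11.8757.
SD(X) = √11.8757 = 3.44612.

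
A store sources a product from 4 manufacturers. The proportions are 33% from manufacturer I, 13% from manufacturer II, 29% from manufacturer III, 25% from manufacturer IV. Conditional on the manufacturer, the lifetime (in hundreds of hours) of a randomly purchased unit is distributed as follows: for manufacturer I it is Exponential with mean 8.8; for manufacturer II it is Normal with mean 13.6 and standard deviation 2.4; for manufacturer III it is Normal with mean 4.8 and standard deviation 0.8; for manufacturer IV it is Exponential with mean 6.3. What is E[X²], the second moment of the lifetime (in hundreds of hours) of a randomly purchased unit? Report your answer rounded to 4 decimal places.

102.6162

For each component E[X²] = Var + (mean)², giving I: 154.88; II: 190.72; III: 23.68; IV: 79.38.
Overall E[X²] = 0.33·154.88 + 0.13·190.72 + 0.29·23.68 + 0.25·79.38 = 102.616.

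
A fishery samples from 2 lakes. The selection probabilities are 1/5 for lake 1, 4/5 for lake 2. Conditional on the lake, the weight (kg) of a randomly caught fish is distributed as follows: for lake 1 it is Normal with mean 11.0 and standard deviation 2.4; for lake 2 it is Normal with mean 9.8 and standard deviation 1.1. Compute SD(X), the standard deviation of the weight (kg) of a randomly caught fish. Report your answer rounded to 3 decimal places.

1.533

Per component, 1: μ=11, E[X²]=126.76; 2: μ=9.8, E[X²]=97.25.
E[X] = 0.2·11 + 0.8·9.8 = 10.04.
E[X²] = 0.2·126.76 + 0.8·97.25 = 103.152.
Var(X) = E[X²] − (E[X])² = 103.152 − 100.802 = 2.3504.
SD(X) = √2.3504 = 1.5331.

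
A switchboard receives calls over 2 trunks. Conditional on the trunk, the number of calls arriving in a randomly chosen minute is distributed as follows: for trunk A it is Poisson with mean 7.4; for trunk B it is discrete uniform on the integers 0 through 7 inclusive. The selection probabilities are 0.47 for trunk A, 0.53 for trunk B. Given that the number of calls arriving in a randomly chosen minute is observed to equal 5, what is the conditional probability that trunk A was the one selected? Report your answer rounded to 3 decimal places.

0.445

Likelihoods P(X=5 | ·): A: 0.113031; B: 0.125.
Posterior ∝ prior × likelihood. Numerator for A: 0.47·0.113031 = 0.0531246.
Normalizing constant: 0.47·0.113031 + 0.53·0.125 = 0.119375.
P(A | observation) = 0.0531246 / 0.119375 = 0.445025.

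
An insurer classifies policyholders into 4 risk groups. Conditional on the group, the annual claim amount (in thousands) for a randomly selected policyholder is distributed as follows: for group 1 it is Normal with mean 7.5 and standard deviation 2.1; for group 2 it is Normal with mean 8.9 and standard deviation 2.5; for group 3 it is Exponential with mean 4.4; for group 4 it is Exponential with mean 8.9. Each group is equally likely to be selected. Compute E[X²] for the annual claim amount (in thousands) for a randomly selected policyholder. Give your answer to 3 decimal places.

85.815

For each component E[X²] = Var + (mean)², giving 1: 60.66; 2: 85.46; 3: 38.72; 4: 158.42.
Overall E[X²] = 0.25·60.66 + 0.25·85.46 + 0.25·38.72 + 0.25·158.42 = 85.815.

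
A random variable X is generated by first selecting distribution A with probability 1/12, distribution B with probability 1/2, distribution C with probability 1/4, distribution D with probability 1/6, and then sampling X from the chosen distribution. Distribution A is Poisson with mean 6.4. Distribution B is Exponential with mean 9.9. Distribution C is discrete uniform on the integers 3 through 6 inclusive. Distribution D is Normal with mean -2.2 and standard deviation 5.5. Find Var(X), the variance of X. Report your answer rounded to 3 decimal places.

Per component, A: μ=6.4, E[X²]=47.36; B: μ=9.9, E[X²]=196.02; C: μ=4.5, E[X²]=21.5; D: μ=-2.2, E[X²]=35.09.
E[X] = 0.0833333·6.4 + 0.5·9.9 + 0.25·4.5 + 0.166667·-2.2 = 6.24167.
E[X²] = 0.0833333·47.36 + 0.5·196.02 + 0.25·21.5 + 0.166667·35.09 = 113.18.
Var(X) = E[X²] − (E[X])² = 113.18 − 38.9584 = 74.2216.

74.222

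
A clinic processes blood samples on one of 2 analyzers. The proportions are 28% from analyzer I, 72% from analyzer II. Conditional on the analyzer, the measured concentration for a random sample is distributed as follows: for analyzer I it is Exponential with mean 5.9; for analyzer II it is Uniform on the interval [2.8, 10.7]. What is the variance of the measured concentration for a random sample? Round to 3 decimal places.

Per component, I: μ=5.9, E[X²]=69.62; II: μ=6.75, E[X²]=50.7633.
E[X] = 0.28·5.9 + 0.72·6.75 = 6.512.
E[X²] = 0.28·69.62 + 0.72·50.7633 = 56.0432.
Var(X) = E[X²] − (E[X])² = 56.0432 − 42.4061 = 13.6371.

13.637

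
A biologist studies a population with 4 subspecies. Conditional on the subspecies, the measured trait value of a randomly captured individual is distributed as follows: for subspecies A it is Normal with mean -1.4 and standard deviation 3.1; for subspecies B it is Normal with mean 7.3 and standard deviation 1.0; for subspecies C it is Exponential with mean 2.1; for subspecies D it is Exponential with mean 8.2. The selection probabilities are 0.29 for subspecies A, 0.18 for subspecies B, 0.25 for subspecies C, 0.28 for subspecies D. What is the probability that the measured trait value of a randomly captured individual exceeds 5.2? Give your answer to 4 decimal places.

0.3511

Conditional on each subspecies, P(X > 5.2): A: 0.0166258; B: 0.982136; C: 0.0840629; D: 0.530388.
By total probability, P(X > 5.2) = 0.29·0.0166258 + 0.18·0.982136 + 0.25·0.0840629 + 0.28·0.530388 = 0.35113.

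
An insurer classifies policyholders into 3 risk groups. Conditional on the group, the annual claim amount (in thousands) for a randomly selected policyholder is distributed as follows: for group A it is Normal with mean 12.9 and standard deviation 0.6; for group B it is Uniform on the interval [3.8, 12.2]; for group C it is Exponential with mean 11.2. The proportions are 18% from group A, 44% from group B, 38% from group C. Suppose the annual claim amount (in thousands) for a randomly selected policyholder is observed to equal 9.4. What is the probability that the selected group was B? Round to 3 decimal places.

Likelihoods f(9.4 | ·): A: 2.71469e-08; B: 0.119048; C: 0.0385731.
Posterior ∝ prior × likelihood. Numerator for B: 0.44·0.119048 = 0.052381.
Normalizing constant: 0.18·2.71469e-08 + 0.44·0.119048 + 0.38·0.0385731 = 0.0670387.
P(B | observation) = 0.052381 / 0.0670387 = 0.781353.

0.781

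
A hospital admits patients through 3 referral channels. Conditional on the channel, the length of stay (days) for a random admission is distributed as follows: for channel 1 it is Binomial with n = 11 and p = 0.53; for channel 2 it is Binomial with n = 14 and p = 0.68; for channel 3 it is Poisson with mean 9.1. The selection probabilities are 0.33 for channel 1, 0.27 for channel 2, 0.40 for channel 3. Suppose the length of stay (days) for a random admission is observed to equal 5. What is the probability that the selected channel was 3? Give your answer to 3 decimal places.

Likelihoods P(X=5 | ·): 1: 0.208261; 2: 0.0102414; 3: 0.0580692.
Posterior ∝ prior × likelihood. Numerator for 3: 0.4·0.0580692 = 0.0232277.
Normalizing constant: 0.33·0.208261 + 0.27·0.0102414 + 0.4·0.0580692 = 0.0947191.
P(3 | observation) = 0.0232277 / 0.0947191 = 0.245227.

0.245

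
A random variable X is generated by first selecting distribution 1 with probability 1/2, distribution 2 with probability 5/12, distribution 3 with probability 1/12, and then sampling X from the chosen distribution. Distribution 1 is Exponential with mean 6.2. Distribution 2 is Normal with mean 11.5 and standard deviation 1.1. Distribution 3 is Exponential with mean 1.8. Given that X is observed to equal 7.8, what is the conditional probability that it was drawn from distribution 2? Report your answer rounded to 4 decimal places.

0.0219

Likelihoods f(7.8 | ·): 1: 0.0458393; 2: 0.00126678; 3: 0.00729096.
Posterior ∝ prior × likelihood. Numerator for 2: 0.416667·0.00126678 = 0.000527827.
Normalizing constant: 0.5·0.0458393 + 0.416667·0.00126678 + 0.0833333·0.00729096 = 0.024055.
P(2 | observation) = 0.000527827 / 0.024055 = 0.0219425.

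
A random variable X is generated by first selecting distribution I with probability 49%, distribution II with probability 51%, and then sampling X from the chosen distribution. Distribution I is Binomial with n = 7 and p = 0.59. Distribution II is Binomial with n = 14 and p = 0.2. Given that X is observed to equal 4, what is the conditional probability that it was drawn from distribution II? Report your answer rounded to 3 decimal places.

Likelihoods P(X=4 | ·): I: 0.292299; II: 0.17197.
Posterior ∝ prior × likelihood. Numerator for II: 0.51·0.17197 = 0.087705.
Normalizing constant: 0.49·0.292299 + 0.51·0.17197 = 0.230932.
P(II | observation) = 0.087705 / 0.230932 = 0.379788.

0.380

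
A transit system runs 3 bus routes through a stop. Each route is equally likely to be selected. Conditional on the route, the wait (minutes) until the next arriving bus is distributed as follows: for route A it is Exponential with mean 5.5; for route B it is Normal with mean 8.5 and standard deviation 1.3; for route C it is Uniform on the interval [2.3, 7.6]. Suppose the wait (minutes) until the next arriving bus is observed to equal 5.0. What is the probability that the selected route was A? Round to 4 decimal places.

Likelihoods f(5.0 | ·): A: 0.0732528; B: 0.00818409; C: 0.188679.
Posterior ∝ prior × likelihood. Numerator for A: 0.333333·0.0732528 = 0.0244176.
Normalizing constant: 0.333333·0.0732528 + 0.333333·0.00818409 + 0.333333·0.188679 = 0.0900387.
P(A | observation) = 0.0244176 / 0.0900387 = 0.27119.

0.2712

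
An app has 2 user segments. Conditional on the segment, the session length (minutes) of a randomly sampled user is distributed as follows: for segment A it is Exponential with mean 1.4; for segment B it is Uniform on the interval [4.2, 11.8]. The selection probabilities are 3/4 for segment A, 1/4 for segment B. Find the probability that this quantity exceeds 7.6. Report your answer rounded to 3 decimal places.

Conditional on each segment, P(X > 7.6): A: 0.00438936; B: 0.552632.
By total probability, P(X > 7.6) = 0.75·0.00438936 + 0.25·0.552632 = 0.14145.

0.141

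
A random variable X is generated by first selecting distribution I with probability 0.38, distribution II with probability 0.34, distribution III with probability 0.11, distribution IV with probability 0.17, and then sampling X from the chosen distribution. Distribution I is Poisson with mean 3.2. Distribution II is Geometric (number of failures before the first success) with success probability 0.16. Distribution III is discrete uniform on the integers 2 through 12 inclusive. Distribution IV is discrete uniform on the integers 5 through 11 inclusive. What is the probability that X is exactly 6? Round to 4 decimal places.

Conditional on each component, P(X = 6): I: 0.060789; II: 0.0562077; III: 0.0909091; IV: 0.142857.
By total probability, P(X = 6) = 0.38·0.060789 + 0.34·0.0562077 + 0.11·0.0909091 + 0.17·0.142857 = 0.0764961.

0.0765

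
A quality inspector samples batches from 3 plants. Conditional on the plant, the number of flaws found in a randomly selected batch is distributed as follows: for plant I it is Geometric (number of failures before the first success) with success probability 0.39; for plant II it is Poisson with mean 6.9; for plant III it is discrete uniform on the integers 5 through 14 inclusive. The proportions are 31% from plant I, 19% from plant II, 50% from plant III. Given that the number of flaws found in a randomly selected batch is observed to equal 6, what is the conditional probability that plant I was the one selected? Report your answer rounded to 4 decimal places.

0.0733

Likelihoods P(X=6 | ·): I: 0.0200929; II: 0.151053; III: 0.1.
Posterior ∝ prior × likelihood. Numerator for I: 0.31·0.0200929 = 0.00622881.
Normalizing constant: 0.31·0.0200929 + 0.19·0.151053 + 0.5·0.1 = 0.0849289.
P(I | observation) = 0.00622881 / 0.0849289 = 0.0733415.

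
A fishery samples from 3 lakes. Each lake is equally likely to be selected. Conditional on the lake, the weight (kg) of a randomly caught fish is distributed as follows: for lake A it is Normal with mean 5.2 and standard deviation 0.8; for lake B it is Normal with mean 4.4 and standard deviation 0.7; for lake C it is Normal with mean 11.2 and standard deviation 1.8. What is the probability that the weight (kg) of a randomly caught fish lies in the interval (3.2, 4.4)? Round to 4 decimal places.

0.2031

Conditional on each lake, P(3.2 < X < 4.4): A: 0.152446; B: 0.456762; C: 7.4711e-05.
By total probability, P(3.2 < X < 4.4) = 0.333333·0.152446 + 0.333333·0.456762 + 0.333333·7.4711e-05 = 0.203094.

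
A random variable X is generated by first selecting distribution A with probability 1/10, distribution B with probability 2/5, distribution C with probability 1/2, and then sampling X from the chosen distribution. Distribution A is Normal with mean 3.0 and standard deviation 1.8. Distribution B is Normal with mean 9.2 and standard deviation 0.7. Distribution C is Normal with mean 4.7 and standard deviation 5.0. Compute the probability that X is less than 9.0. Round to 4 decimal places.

Conditional on each component, P(X < 9.0): A: 0.999571; B: 0.387548; C: 0.805105.
By total probability, P(X < 9.0) = 0.1·0.999571 + 0.4·0.387548 + 0.5·0.805105 = 0.657529.

0.6575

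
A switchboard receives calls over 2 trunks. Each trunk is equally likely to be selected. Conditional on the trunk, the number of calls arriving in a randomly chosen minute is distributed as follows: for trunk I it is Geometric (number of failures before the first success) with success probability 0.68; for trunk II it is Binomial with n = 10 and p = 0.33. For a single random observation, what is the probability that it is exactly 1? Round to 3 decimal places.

0.154

Conditional on each trunk, P(X = 1): I: 0.2176; II: 0.0897816.
By total probability, P(X = 1) = 0.5·0.2176 + 0.5·0.0897816 = 0.153691.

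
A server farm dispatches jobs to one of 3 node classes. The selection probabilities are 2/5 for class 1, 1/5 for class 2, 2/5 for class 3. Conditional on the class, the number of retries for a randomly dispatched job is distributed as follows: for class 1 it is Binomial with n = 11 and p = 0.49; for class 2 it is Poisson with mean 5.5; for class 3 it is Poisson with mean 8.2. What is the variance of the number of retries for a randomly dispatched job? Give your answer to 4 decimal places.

7.3271

Per component, 1: μ=5.39, E[X²]=31.801; 2: μ=5.5, E[X²]=35.75; 3: μ=8.2, E[X²]=75.44.
E[X] = 0.4·5.39 + 0.2·5.5 + 0.4·8.2 = 6.536.
E[X²] = 0.4·31.801 + 0.2·35.75 + 0.4·75.44 = 50.0464.
Var(X) = E[X²] − (E[X])² = 50.0464 − 42.7193 = 7.3271.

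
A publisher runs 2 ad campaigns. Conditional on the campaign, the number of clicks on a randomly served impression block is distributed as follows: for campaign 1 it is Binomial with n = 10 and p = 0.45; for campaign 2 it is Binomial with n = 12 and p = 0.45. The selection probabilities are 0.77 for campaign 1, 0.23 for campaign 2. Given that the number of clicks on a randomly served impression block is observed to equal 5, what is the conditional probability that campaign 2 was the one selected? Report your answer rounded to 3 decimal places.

Likelihoods P(X=5 | ·): 1: 0.234033; 2: 0.222498.
Posterior ∝ prior × likelihood. Numerator for 2: 0.23·0.222498 = 0.0511746.
Normalizing constant: 0.77·0.234033 + 0.23·0.222498 = 0.23138.
P(2 | observation) = 0.0511746 / 0.23138 = 0.221171.

0.221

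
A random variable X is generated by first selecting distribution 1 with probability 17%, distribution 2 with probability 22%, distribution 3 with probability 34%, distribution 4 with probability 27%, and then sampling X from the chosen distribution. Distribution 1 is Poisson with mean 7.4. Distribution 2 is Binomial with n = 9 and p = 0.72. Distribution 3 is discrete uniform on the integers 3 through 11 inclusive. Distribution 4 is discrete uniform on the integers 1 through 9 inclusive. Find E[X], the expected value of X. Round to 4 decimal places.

6.4136

Component means — 1: 7.4; 2: 6.48; 3: 7; 4: 5.
E[X] = 0.17·7.4 + 0.22·6.48 + 0.34·7 + 0.27·5 = 6.4136.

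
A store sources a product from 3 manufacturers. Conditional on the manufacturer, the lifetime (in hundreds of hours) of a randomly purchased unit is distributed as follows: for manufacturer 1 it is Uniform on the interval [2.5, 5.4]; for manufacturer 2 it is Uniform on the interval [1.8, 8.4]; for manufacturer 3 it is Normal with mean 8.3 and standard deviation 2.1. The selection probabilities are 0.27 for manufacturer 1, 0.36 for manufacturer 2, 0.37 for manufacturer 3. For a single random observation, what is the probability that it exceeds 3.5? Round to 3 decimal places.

0.810

Conditional on each manufacturer, P(X > 3.5): 1: 0.655172; 2: 0.742424; 3: 0.988865.
By total probability, P(X > 3.5) = 0.27·0.655172 + 0.36·0.742424 + 0.37·0.988865 = 0.810049.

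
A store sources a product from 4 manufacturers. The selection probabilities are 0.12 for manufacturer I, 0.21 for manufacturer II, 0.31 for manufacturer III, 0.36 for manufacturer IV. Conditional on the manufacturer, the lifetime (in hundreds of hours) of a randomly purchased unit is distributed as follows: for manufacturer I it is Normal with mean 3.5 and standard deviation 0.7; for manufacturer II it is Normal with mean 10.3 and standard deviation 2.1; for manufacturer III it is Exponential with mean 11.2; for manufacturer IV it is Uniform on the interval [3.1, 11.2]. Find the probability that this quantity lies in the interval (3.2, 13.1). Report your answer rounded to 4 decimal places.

0.7629

Conditional on each manufacturer, P(3.2 < X < 13.1): I: 0.665882; II: 0.908428; III: 0.440999; IV: 0.987654.
By total probability, P(3.2 < X < 13.1) = 0.12·0.665882 + 0.21·0.908428 + 0.31·0.440999 + 0.36·0.987654 = 0.762941.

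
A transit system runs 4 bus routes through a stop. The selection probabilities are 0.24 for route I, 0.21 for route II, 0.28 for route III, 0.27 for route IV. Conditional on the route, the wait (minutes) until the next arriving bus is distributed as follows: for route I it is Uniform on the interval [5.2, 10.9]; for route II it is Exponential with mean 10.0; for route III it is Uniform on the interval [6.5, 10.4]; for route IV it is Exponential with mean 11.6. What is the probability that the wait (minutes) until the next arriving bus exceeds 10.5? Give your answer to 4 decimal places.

Conditional on each route, P(X > 10.5): I: 0.0701754; II: 0.349938; III: 0; IV: 0.404472.
By total probability, P(X > 10.5) = 0.24·0.0701754 + 0.21·0.349938 + 0.28·0 + 0.27·0.404472 = 0.199537.

0.1995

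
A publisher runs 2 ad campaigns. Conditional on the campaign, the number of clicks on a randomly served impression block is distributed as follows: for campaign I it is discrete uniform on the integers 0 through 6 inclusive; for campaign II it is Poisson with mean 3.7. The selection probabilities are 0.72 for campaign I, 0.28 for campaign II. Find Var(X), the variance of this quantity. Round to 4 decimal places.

Per component, I: μ=3, E[X²]=13; II: μ=3.7, E[X²]=17.39.
E[X] = 0.72·3 + 0.28·3.7 = 3.196.
E[X²] = 0.72·13 + 0.28·17.39 = 14.2292.
Var(X) = E[X²] − (E[X])² = 14.2292 − 10.2144 = 4.01478.

4.0148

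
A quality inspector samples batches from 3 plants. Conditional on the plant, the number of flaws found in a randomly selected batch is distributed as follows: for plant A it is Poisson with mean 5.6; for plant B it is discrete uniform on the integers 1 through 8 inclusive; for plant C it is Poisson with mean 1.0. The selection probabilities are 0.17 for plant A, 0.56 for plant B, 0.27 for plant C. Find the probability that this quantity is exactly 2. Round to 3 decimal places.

Conditional on each plant, P(X = 2): A: 0.0579825; B: 0.125; C: 0.18394.
By total probability, P(X = 2) = 0.17·0.0579825 + 0.56·0.125 + 0.27·0.18394 = 0.129521.

0.130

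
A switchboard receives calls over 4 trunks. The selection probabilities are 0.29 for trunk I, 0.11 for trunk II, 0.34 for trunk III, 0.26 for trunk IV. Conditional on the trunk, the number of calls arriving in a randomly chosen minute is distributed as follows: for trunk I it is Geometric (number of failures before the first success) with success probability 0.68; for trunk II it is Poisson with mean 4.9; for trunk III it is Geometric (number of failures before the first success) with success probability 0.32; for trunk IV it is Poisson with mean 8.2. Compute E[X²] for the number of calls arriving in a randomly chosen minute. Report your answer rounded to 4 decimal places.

For each component E[X²] = Var + (mean)², giving I: 0.913495; II: 28.91; III: 11.1562; IV: 75.44.
Overall E[X²] = 0.29·0.913495 + 0.11·28.91 + 0.34·11.1562 + 0.26·75.44 = 26.8525.

26.8525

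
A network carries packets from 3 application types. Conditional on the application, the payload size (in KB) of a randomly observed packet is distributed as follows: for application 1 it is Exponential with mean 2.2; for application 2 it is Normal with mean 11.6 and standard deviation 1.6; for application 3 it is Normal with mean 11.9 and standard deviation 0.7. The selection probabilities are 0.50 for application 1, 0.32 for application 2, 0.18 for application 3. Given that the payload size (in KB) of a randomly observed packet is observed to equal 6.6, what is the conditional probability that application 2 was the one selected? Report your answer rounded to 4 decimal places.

0.0507

Likelihoods f(6.6 | ·): 1: 0.0226305; 2: 0.00188891; 3: 2.03008e-13.
Posterior ∝ prior × likelihood. Numerator for 2: 0.32·0.00188891 = 0.000604452.
Normalizing constant: 0.5·0.0226305 + 0.32·0.00188891 + 0.18·2.03008e-13 = 0.0119197.
P(2 | observation) = 0.000604452 / 0.0119197 = 0.0507103.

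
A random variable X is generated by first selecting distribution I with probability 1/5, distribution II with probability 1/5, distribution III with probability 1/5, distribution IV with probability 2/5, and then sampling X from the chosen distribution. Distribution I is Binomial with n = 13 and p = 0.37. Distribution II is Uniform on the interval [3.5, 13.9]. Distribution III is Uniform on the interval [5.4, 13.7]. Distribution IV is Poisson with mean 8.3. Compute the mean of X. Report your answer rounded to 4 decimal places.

Component means — I: 4.81; II: 8.7; III: 9.55; IV: 8.3.
E[X] = 0.2·4.81 + 0.2·8.7 + 0.2·9.55 + 0.4·8.3 = 7.932.

7.9320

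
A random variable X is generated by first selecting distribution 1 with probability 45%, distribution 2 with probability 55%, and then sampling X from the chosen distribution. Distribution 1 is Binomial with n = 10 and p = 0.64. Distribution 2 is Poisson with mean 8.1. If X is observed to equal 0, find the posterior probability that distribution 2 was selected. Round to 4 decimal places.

0.9103

Likelihoods P(X=0 | ·): 1: 3.65616e-05; 2: 0.000303539.
Posterior ∝ prior × likelihood. Numerator for 2: 0.55·0.000303539 = 0.000166947.
Normalizing constant: 0.45·3.65616e-05 + 0.55·0.000303539 = 0.000183399.
P(2 | observation) = 0.000166947 / 0.000183399 = 0.91029.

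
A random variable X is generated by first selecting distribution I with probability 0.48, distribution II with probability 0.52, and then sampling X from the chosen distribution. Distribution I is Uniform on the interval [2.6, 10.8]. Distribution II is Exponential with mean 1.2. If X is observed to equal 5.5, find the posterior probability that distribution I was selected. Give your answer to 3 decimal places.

Likelihoods f(5.5 | ·): I: 0.121951; II: 0.00851731.
Posterior ∝ prior × likelihood. Numerator for I: 0.48·0.121951 = 0.0585366.
Normalizing constant: 0.48·0.121951 + 0.52·0.00851731 = 0.0629656.
P(I | observation) = 0.0585366 / 0.0629656 = 0.92966.

0.930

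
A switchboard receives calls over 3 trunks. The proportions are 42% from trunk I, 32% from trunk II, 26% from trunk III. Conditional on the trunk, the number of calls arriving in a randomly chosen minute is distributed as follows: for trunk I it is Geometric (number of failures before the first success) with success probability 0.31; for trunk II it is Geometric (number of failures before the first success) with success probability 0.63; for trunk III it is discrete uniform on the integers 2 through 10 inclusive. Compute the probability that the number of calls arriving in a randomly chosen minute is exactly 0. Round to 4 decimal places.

0.3318

Conditional on each trunk, P(X = 0): I: 0.31; II: 0.63; III: 0.
By total probability, P(X = 0) = 0.42·0.31 + 0.32·0.63 + 0.26·0 = 0.3318.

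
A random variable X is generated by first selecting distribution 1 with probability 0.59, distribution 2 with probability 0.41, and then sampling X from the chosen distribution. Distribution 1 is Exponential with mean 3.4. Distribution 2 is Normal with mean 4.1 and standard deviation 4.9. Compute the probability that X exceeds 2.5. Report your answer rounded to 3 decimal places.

Conditional on each component, P(X > 2.5): 1: 0.479364; 2: 0.627989.
By total probability, P(X > 2.5) = 0.59·0.479364 + 0.41·0.627989 = 0.5403.

0.540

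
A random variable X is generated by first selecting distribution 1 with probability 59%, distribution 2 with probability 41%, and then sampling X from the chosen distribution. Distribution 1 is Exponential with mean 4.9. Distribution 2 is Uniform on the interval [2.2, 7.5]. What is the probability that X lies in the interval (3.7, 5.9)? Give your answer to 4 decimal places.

0.2705

Conditional on each component, P(3.7 < X < 5.9): 1: 0.169995; 2: 0.415094.
By total probability, P(3.7 < X < 5.9) = 0.59·0.169995 + 0.41·0.415094 = 0.270486.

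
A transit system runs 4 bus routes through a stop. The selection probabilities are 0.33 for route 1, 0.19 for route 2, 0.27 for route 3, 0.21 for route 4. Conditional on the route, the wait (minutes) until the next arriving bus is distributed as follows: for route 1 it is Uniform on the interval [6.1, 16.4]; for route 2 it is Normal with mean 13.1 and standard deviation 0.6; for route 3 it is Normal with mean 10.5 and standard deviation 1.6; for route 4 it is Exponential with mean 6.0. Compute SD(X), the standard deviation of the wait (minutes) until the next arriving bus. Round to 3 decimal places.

4.113

Per component, 1: μ=11.25, E[X²]=135.403; 2: μ=13.1, E[X²]=171.97; 3: μ=10.5, E[X²]=112.81; 4: μ=6, E[X²]=72.
E[X] = 0.33·11.25 + 0.19·13.1 + 0.27·10.5 + 0.21·6 = 10.2965.
E[X²] = 0.33·135.403 + 0.19·171.97 + 0.27·112.81 + 0.21·72 = 122.936.
Var(X) = E[X²] − (E[X])² = 122.936 − 106.018 = 16.9182.
SD(X) = √16.9182 = 4.11317.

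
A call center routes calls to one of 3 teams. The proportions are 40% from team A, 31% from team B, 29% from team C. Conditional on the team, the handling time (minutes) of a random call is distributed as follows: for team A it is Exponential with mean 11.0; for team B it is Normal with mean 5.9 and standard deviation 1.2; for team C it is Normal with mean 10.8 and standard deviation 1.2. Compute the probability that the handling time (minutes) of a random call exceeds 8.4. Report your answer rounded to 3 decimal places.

Conditional on each team, P(X > 8.4): A: 0.465969; B: 0.0186104; C: 0.97725.
By total probability, P(X > 8.4) = 0.4·0.465969 + 0.31·0.0186104 + 0.29·0.97725 = 0.475559.

0.476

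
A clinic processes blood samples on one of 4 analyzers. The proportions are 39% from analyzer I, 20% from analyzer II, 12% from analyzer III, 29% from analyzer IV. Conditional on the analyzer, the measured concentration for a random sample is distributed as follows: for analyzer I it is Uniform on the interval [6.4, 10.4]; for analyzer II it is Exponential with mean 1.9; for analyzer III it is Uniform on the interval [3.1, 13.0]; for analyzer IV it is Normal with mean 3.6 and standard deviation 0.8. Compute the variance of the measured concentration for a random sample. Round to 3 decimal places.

10.079

Per component, I: μ=8.4, E[X²]=71.8933; II: μ=1.9, E[X²]=7.22; III: μ=8.05, E[X²]=72.97; IV: μ=3.6, E[X²]=13.6.
E[X] = 0.39·8.4 + 0.2·1.9 + 0.12·8.05 + 0.29·3.6 = 5.666.
E[X²] = 0.39·71.8933 + 0.2·7.22 + 0.12·72.97 + 0.29·13.6 = 42.1828.
Var(X) = E[X²] − (E[X])² = 42.1828 − 32.1036 = 10.0792.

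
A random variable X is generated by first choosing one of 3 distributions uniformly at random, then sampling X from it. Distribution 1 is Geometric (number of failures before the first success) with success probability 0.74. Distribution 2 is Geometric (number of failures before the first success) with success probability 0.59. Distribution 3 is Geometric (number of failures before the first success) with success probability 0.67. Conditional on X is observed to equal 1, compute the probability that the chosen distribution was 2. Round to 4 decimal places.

Likelihoods P(X=1 | ·): 1: 0.1924; 2: 0.2419; 3: 0.2211.
Posterior ∝ prior × likelihood. Numerator for 2: 0.333333·0.2419 = 0.0806333.
Normalizing constant: 0.333333·0.1924 + 0.333333·0.2419 + 0.333333·0.2211 = 0.218467.
P(2 | observation) = 0.0806333 / 0.218467 = 0.369088.

0.3691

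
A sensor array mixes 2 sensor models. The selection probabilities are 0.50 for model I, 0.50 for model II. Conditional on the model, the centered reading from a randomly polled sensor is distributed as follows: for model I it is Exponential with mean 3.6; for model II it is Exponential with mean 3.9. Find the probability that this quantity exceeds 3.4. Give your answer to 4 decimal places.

Conditional on each model, P(X > 3.4): I: 0.388896; II: 0.4182.
By total probability, P(X > 3.4) = 0.5·0.388896 + 0.5·0.4182 = 0.403548.

0.4035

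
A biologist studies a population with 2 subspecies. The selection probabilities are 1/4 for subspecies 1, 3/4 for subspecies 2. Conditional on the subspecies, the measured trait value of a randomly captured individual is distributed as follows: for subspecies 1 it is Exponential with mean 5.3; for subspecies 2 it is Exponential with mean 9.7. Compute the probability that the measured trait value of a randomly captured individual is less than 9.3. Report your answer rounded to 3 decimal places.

0.669

Conditional on each subspecies, P(X < 9.3): 1: 0.827044; 2: 0.616633.
By total probability, P(X < 9.3) = 0.25·0.827044 + 0.75·0.616633 = 0.669236.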